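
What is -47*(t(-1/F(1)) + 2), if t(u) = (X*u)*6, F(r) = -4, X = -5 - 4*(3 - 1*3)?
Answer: 517/2 ≈ 258.50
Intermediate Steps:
X = -5 (X = -5 - 4*(3 - 3) = -5 - 4*0 = -5 + 0 = -5)
t(u) = -30*u (t(u) = -5*u*6 = -30*u)
-47*(t(-1/F(1)) + 2) = -47*(-(-30)/(-4) + 2) = -47*(-(-30)*(-1)/4 + 2) = -47*(-30*¼ + 2) = -47*(-15/2 + 2) = -47*(-11)/2 = -47*(-11/2) = 517/2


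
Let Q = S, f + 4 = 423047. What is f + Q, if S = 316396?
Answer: 739439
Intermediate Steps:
f = 423043 (f = -4 + 423047 = 423043)
Q = 316396
f + Q = 423043 + 316396 = 739439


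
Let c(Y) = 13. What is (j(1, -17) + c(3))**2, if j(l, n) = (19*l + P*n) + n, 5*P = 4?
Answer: 49/25 ≈ 1.9600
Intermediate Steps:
P = 4/5 (P = (1/5)*4 = 4/5 ≈ 0.80000)
j(l, n) = 19*l + 9*n/5 (j(l, n) = (19*l + 4*n/5) + n = 19*l + 9*n/5)
(j(1, -17) + c(3))**2 = ((19*1 + (9/5)*(-17)) + 13)**2 = ((19 - 153/5) + 13)**2 = (-58/5 + 13)**2 = (7/5)**2 = 49/25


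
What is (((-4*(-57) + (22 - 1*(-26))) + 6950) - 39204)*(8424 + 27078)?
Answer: -1135282956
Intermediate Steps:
(((-4*(-57) + (22 - 1*(-26))) + 6950) - 39204)*(8424 + 27078) = (((228 + (22 + 26)) + 6950) - 39204)*35502 = (((228 + 48) + 6950) - 39204)*35502 = ((276 + 6950) - 39204)*35502 = (7226 - 39204)*35502 = -31978*35502 = -1135282956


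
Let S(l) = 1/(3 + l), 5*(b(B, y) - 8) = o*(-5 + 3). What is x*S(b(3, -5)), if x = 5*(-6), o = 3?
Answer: -150/49 ≈ -3.0612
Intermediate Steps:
b(B, y) = 34/5 (b(B, y) = 8 + (3*(-5 + 3))/5 = 8 + (3*(-2))/5 = 8 + (⅕)*(-6) = 8 - 6/5 = 34/5)
x = -30
x*S(b(3, -5)) = -30/(3 + 34/5) = -30/49/5 = -30*5/49 = -150/49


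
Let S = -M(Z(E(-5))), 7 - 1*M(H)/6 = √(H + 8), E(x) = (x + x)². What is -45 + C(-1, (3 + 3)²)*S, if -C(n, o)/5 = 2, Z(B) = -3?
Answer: 375 - 60*√5 ≈ 240.84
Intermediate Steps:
E(x) = 4*x² (E(x) = (2*x)² = 4*x²)
M(H) = 42 - 6*√(8 + H) (M(H) = 42 - 6*√(H + 8) = 42 - 6*√(8 + H))
C(n, o) = -10 (C(n, o) = -5*2 = -10)
S = -42 + 6*√5 (S = -(42 - 6*√(8 - 3)) = -(42 - 6*√5) = -42 + 6*√5 ≈ -28.584)
-45 + C(-1, (3 + 3)²)*S = -45 - 10*(-42 + 6*√5) = -45 + (420 - 60*√5) = 375 - 60*√5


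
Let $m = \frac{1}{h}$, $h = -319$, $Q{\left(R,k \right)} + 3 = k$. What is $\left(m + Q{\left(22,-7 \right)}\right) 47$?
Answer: $- \frac{149977}{319} \approx -470.15$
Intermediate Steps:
$Q{\left(R,k \right)} = -3 + k$
$m = - \frac{1}{319}$ ($m = \frac{1}{-319} = - \frac{1}{319} \approx -0.0031348$)
$\left(m + Q{\left(22,-7 \right)}\right) 47 = \left(- \frac{1}{319} - 10\right) 47 = \left(- \frac{3191}{319}\right) 47 = - \frac{149977}{319}$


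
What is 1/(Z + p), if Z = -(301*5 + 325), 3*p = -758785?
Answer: -3/764275 ≈ -3.9253e-6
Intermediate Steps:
p = -758785/3 (p = (1/3)*(-758785) = -758785/3 ≈ -2.5293e+5)
Z = -1830 (Z = -(1505 + 325) = -1*1830 = -1830)
1/(Z + p) = 1/(-1830 - 758785/3) = 1/(-764275/3) = -3/764275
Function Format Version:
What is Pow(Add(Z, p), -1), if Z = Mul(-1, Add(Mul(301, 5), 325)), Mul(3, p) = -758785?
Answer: Rational(-3, 764275) ≈ -3.9253e-6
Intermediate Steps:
p = Rational(-758785, 3) (p = Mul(Rational(1, 3), -758785) = Rational(-758785, 3) ≈ -2.5293e+5)
Z = -1830 (Z = Mul(-1, Add(1505, 325)) = Mul(-1, 1830) = -1830)
Pow(Add(Z, p), -1) = Pow(Add(-1830, Rational(-758785, 3)), -1) = Pow(Rational(-764275, 3), -1) = Rational(-3, 764275)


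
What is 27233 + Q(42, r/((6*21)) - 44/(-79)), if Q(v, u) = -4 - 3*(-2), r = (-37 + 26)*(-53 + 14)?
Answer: 27235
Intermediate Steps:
r = 429 (r = -11*(-39) = 429)
Q(v, u) = 2 (Q(v, u) = -4 + 6 = 2)
27233 + Q(42, r/((6*21)) - 44/(-79)) = 27233 + 2 = 27235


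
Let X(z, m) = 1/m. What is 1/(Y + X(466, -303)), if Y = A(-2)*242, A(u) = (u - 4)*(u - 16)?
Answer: 303/7919207 ≈ 3.8261e-5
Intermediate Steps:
A(u) = (-16 + u)*(-4 + u) (A(u) = (-4 + u)*(-16 + u) = (-16 + u)*(-4 + u))
Y = 26136 (Y = (64 + (-2)² - 20*(-2))*242 = (64 + 4 + 40)*242 = 108*242 = 26136)
1/(Y + X(466, -303)) = 1/(26136 + 1/(-303)) = 1/(26136 - 1/303) = 1/(7919207/303) = 303/7919207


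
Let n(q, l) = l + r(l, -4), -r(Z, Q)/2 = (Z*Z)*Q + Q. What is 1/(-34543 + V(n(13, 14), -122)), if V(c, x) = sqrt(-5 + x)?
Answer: -34543/1193218976 - I*sqrt(127)/1193218976 ≈ -2.8949e-5 - 9.4446e-9*I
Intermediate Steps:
r(Z, Q) = -2*Q - 2*Q*Z**2 (r(Z, Q) = -2*((Z*Z)*Q + Q) = -2*(Z**2*Q + Q) = -2*(Q*Z**2 + Q) = -2*(Q + Q*Z**2) = -2*Q - 2*Q*Z**2)
n(q, l) = 8 + l + 8*l**2 (n(q, l) = l - 2*(-4)*(1 + l**2) = l + (8 + 8*l**2) = 8 + l + 8*l**2)
1/(-34543 + V(n(13, 14), -122)) = 1/(-34543 + sqrt(-5 - 122)) = 1/(-34543 + sqrt(-127)) = 1/(-34543 + I*sqrt(127))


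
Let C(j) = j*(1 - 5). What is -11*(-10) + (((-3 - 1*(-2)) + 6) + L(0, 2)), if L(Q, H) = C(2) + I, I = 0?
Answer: 107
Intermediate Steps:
C(j) = -4*j (C(j) = j*(-4) = -4*j)
L(Q, H) = -8 (L(Q, H) = -4*2 + 0 = -8 + 0 = -8)
-11*(-10) + (((-3 - 1*(-2)) + 6) + L(0, 2)) = -11*(-10) + (((-3 - 1*(-2)) + 6) - 8) = 110 + (((-3 + 2) + 6) - 8) = 110 + ((-1 + 6) - 8) = 110 + (5 - 8) = 110 - 3 = 107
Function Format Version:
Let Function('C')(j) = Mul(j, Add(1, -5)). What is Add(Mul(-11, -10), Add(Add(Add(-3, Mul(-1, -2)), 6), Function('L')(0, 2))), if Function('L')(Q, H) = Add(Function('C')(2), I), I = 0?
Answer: 107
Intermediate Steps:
Function('C')(j) = Mul(-4, j) (Function('C')(j) = Mul(j, -4) = Mul(-4, j))
Function('L')(Q, H) = -8 (Function('L')(Q, H) = Add(Mul(-4, 2), 0) = Add(-8, 0) = -8)
Add(Mul(-11, -10), Add(Add(Add(-3, Mul(-1, -2)), 6), Function('L')(0, 2))) = Add(Mul(-11, -10), Add(Add(Add(-3, Mul(-1, -2)), 6), -8)) = Add(110, Add(Add(Add(-3, 2), 6), -8)) = Add(110, Add(Add(-1, 6), -8)) = Add(110, Add(5, -8)) = Add(110, -3) = 107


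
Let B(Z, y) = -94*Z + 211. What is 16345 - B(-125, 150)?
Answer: 4384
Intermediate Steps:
B(Z, y) = 211 - 94*Z
16345 - B(-125, 150) = 16345 - (211 - 94*(-125)) = 16345 - (211 + 11750) = 16345 - 1*11961 = 16345 - 11961 = 4384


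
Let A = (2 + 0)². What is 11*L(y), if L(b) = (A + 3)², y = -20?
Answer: 539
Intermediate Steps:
A = 4 (A = 2² = 4)
L(b) = 49 (L(b) = (4 + 3)² = 7² = 49)
11*L(y) = 11*49 = 539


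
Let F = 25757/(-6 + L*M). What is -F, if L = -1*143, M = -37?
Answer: -25757/5285 ≈ -4.8736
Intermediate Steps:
L = -143
F = 25757/5285 (F = 25757/(-6 - 143*(-37)) = 25757/(-6 + 5291) = 25757/5285 ≈ 4.8736)
-F = -1*25757/5285 = -25757/5285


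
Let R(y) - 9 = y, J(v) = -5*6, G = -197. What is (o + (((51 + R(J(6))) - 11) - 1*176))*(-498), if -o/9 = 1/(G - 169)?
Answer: 4768599/61 ≈ 78174.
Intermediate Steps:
J(v) = -30
R(y) = 9 + y
o = 3/122 (o = -9/(-197 - 169) = -9/(-366) = -9*(-1/366) = 3/122 ≈ 0.024590)
(o + (((51 + R(J(6))) - 11) - 1*176))*(-498) = (3/122 + (((51 + (9 - 30)) - 11) - 1*176))*(-498) = (3/122 + (((51 - 21) - 11) - 176))*(-498) = (3/122 + ((30 - 11) - 176))*(-498) = (3/122 + (19 - 176))*(-498) = (3/122 - 157)*(-498) = -19151/122*(-498) = 4768599/61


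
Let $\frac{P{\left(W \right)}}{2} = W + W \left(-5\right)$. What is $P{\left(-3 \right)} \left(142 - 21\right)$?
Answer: $2904$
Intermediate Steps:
$P{\left(W \right)} = - 8 W$ ($P{\left(W \right)} = 2 \left(W + W \left(-5\right)\right) = 2 \left(W - 5 W\right) = 2 \left(- 4 W\right) = - 8 W$)
$P{\left(-3 \right)} \left(142 - 21\right) = \left(-8\right) \left(-3\right) \left(142 - 21\right) = 24 \cdot 121 = 2904$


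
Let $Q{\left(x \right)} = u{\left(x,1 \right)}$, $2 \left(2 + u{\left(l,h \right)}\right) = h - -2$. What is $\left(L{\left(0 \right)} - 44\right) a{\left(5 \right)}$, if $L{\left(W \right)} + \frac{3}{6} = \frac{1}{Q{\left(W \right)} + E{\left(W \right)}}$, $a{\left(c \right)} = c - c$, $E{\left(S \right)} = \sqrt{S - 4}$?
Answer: $0$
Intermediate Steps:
$E{\left(S \right)} = \sqrt{-4 + S}$
$a{\left(c \right)} = 0$
$u{\left(l,h \right)} = -1 + \frac{h}{2}$ ($u{\left(l,h \right)} = -2 + \frac{h - -2}{2} = -2 + \frac{h + 2}{2} = -2 + \frac{2 + h}{2} = -2 + \left(1 + \frac{h}{2}\right) = -1 + \frac{h}{2}$)
$Q{\left(x \right)} = - \frac{1}{2}$ ($Q{\left(x \right)} = -1 + \frac{1}{2} \cdot 1 = -1 + \frac{1}{2} = - \frac{1}{2}$)
$L{\left(W \right)} = - \frac{1}{2} + \frac{1}{- \frac{1}{2} + \sqrt{-4 + W}}$
$\left(L{\left(0 \right)} - 44\right) a{\left(5 \right)} = \left(\frac{5 - 2 \sqrt{-4 + 0}}{2 \left(-1 + 2 \sqrt{-4 + 0}\right)} - 44\right) 0 = \left(\frac{5 - 2 \sqrt{-4}}{2 \left(-1 + 2 \sqrt{-4}\right)} - 44\right) 0 = \left(\frac{5 - 2 \cdot 2 i}{2 \left(-1 + 2 \cdot 2 i\right)} - 44\right) 0 = \left(\frac{5 - 4 i}{2 \left(-1 + 4 i\right)} - 44\right) 0 = \left(\frac{\frac{-1 - 4 i}{17} \left(5 - 4 i\right)}{2} - 44\right) 0 = \left(\frac{\left(-1 - 4 i\right) \left(5 - 4 i\right)}{34} - 44\right) 0 = \left(-44 + \frac{\left(-1 - 4 i\right) \left(5 - 4 i\right)}{34}\right) 0 = 0$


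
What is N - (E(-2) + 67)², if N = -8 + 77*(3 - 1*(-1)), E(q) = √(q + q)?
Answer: -4185 - 268*I ≈ -4185.0 - 268.0*I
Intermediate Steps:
E(q) = √2*√q (E(q) = √(2*q) = √2*√q)
N = 300 (N = -8 + 77*(3 + 1) = -8 + 77*4 = -8 + 308 = 300)
N - (E(-2) + 67)² = 300 - (√2*√(-2) + 67)² = 300 - (√2*(I*√2) + 67)² = 300 - (2*I + 67)² = 300 - (67 + 2*I)²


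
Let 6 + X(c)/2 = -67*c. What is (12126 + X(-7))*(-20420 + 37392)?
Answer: 221518544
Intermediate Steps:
X(c) = -12 - 134*c (X(c) = -12 + 2*(-67*c) = -12 - 134*c)
(12126 + X(-7))*(-20420 + 37392) = (12126 + (-12 - 134*(-7)))*(-20420 + 37392) = (12126 + (-12 + 938))*16972 = (12126 + 926)*16972 = 13052*16972 = 221518544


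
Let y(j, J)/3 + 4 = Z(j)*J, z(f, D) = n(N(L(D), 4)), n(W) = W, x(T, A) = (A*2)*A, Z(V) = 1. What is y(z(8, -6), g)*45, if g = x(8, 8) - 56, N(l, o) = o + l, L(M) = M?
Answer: 9180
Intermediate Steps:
x(T, A) = 2*A² (x(T, A) = (2*A)*A = 2*A²)
N(l, o) = l + o
z(f, D) = 4 + D (z(f, D) = D + 4 = 4 + D)
g = 72 (g = 2*8² - 56 = 2*64 - 56 = 128 - 56 = 72)
y(j, J) = -12 + 3*J (y(j, J) = -12 + 3*(1*J) = -12 + 3*J)
y(z(8, -6), g)*45 = (-12 + 3*72)*45 = (-12 + 216)*45 = 204*45 = 9180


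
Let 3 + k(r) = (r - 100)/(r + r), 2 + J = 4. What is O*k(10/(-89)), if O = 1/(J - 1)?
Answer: 885/2 ≈ 442.50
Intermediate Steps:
J = 2 (J = -2 + 4 = 2)
k(r) = -3 + (-100 + r)/(2*r) (k(r) = -3 + (r - 100)/(r + r) = -3 + (-100 + r)/((2*r)) = -3 + (-100 + r)*(1/(2*r)) = -3 + (-100 + r)/(2*r))
O = 1 (O = 1/(2 - 1) = 1/1 = 1)
O*k(10/(-89)) = 1*(-5/2 - 50/(10/(-89))) = 1*(-5/2 - 50/(10*(-1/89))) = 1*(-5/2 - 50/(-10/89)) = 1*(-5/2 - 50*(-89/10)) = 1*(-5/2 + 445) = 1*(885/2) = 885/2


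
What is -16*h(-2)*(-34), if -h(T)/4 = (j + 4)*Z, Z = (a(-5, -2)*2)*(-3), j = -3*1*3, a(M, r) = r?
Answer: 130560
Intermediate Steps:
j = -9 (j = -3*3 = -9)
Z = 12 (Z = -2*2*(-3) = -4*(-3) = 12)
h(T) = 240 (h(T) = -4*(-9 + 4)*12 = -(-20)*12 = -4*(-60) = 240)
-16*h(-2)*(-34) = -16*240*(-34) = -3840*(-34) = 130560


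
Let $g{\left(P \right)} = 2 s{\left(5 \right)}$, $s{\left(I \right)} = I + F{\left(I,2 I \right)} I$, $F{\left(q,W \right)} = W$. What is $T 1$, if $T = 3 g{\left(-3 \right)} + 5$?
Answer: $335$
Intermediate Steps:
$s{\left(I \right)} = I + 2 I^{2}$ ($s{\left(I \right)} = I + 2 I I = I + 2 I^{2}$)
$g{\left(P \right)} = 110$ ($g{\left(P \right)} = 2 \cdot 5 \left(1 + 2 \cdot 5\right) = 2 \cdot 5 \left(1 + 10\right) = 2 \cdot 5 \cdot 11 = 2 \cdot 55 = 110$)
$T = 335$ ($T = 3 \cdot 110 + 5 = 330 + 5 = 335$)
$T 1 = 335 \cdot 1 = 335$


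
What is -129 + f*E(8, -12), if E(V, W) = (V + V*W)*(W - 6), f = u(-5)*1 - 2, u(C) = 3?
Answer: 1455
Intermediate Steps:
f = 1 (f = 3*1 - 2 = 3 - 2 = 1)
E(V, W) = (-6 + W)*(V + V*W) (E(V, W) = (V + V*W)*(-6 + W) = (-6 + W)*(V + V*W))
-129 + f*E(8, -12) = -129 + 1*(8*(-6 + (-12)² - 5*(-12))) = -129 + 1*(8*(-6 + 144 + 60)) = -129 + 1*(8*198) = -129 + 1*1584 = -129 + 1584 = 1455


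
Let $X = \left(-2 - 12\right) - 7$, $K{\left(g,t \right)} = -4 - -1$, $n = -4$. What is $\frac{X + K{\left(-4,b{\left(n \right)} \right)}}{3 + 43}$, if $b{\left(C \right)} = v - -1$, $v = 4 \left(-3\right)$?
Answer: $- \frac{12}{23} \approx -0.52174$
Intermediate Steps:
$v = -12$
$b{\left(C \right)} = -11$ ($b{\left(C \right)} = -12 - -1 = -12 + 1 = -11$)
$K{\left(g,t \right)} = -3$ ($K{\left(g,t \right)} = -4 + 1 = -3$)
$X = -21$ ($X = -14 - 7 = -21$)
$\frac{X + K{\left(-4,b{\left(n \right)} \right)}}{3 + 43} = \frac{-21 - 3}{3 + 43} = - \frac{24}{46} = \left(-24\right) \frac{1}{46} = - \frac{12}{23}$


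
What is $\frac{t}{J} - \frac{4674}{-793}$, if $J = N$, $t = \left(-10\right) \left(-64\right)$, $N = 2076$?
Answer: $\frac{2552686}{411567} \approx 6.2024$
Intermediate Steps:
$t = 640$
$J = 2076$
$\frac{t}{J} - \frac{4674}{-793} = \frac{640}{2076} - \frac{4674}{-793} = 640 \cdot \frac{1}{2076} - - \frac{4674}{793} = \frac{160}{519} + \frac{4674}{793} = \frac{2552686}{411567}$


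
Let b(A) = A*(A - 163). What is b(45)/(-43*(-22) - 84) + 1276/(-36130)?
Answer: -48237553/7786015 ≈ -6.1954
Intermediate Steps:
b(A) = A*(-163 + A)
b(45)/(-43*(-22) - 84) + 1276/(-36130) = (45*(-163 + 45))/(-43*(-22) - 84) + 1276/(-36130) = (45*(-118))/(946 - 84) + 1276*(-1/36130) = -5310/862 - 638/18065 = -5310*1/862 - 638/18065 = -2655/431 - 638/18065 = -48237553/7786015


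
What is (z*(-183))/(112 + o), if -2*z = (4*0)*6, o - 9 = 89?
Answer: 0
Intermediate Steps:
o = 98 (o = 9 + 89 = 98)
z = 0 (z = -4*0*6/2 = -0*6 = -1/2*0 = 0)
(z*(-183))/(112 + o) = (0*(-183))/(112 + 98) = 0/210 = 0*(1/210) = 0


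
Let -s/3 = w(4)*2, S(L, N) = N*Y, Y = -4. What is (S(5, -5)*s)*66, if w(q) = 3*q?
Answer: -95040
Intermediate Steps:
S(L, N) = -4*N (S(L, N) = N*(-4) = -4*N)
s = -72 (s = -3*3*4*2 = -36*2 = -3*24 = -72)
(S(5, -5)*s)*66 = (-4*(-5)*(-72))*66 = (20*(-72))*66 = -1440*66 = -95040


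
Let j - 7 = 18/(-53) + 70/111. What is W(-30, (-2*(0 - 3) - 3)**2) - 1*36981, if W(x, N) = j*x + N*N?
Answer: -72789830/1961 ≈ -37119.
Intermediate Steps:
j = 42893/5883 (j = 7 + (18/(-53) + 70/111) = 7 + (18*(-1/53) + 70*(1/111)) = 7 + (-18/53 + 70/111) = 7 + 1712/5883 = 42893/5883 ≈ 7.2910)
W(x, N) = N**2 + 42893*x/5883 (W(x, N) = 42893*x/5883 + N*N = 42893*x/5883 + N**2 = N**2 + 42893*x/5883)
W(-30, (-2*(0 - 3) - 3)**2) - 1*36981 = (((-2*(0 - 3) - 3)**2)**2 + (42893/5883)*(-30)) - 1*36981 = (((-2*(-3) - 3)**2)**2 - 428930/1961) - 36981 = (((6 - 3)**2)**2 - 428930/1961) - 36981 = ((3**2)**2 - 428930/1961) - 36981 = (9**2 - 428930/1961) - 36981 = (81 - 428930/1961) - 36981 = -270089/1961 - 36981 = -72789830/1961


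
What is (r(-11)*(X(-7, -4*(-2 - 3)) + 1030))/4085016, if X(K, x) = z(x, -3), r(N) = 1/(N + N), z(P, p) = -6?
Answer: -64/5616897 ≈ -1.1394e-5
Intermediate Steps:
r(N) = 1/(2*N)
X(K, x) = -6
(r(-11)*(X(-7, -4*(-2 - 3)) + 1030))/4085016 = (((1/2)/(-11))*(-6 + 1030))/4085016 = (((1/2)*(-1/11))*1024)*(1/4085016) = -1/22*1024*(1/4085016) = -512/11*1/4085016 = -64/5616897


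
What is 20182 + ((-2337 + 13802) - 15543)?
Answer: 16104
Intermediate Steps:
20182 + ((-2337 + 13802) - 15543) = 20182 + (11465 - 15543) = 20182 - 4078 = 16104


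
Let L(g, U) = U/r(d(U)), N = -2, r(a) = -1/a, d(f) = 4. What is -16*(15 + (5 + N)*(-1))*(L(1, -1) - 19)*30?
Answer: 86400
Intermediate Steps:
L(g, U) = -4*U (L(g, U) = U/((-1/4)) = U/((-1*1/4)) = U/(-1/4) = U*(-4) = -4*U)
-16*(15 + (5 + N)*(-1))*(L(1, -1) - 19)*30 = -16*(15 + (5 - 2)*(-1))*(-4*(-1) - 19)*30 = -16*(15 + 3*(-1))*(4 - 19)*30 = -16*(15 - 3)*(-15)*30 = -192*(-15)*30 = -16*(-180)*30 = 2880*30 = 86400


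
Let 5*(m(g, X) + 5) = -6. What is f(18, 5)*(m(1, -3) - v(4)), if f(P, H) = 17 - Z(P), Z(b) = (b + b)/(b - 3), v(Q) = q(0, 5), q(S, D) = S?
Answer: -2263/25 ≈ -90.520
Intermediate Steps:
m(g, X) = -31/5 (m(g, X) = -5 + (1/5)*(-6) = -5 - 6/5 = -31/5)
v(Q) = 0
Z(b) = 2*b/(-3 + b) (Z(b) = (2*b)/(-3 + b) = 2*b/(-3 + b))
f(P, H) = 17 - 2*P/(-3 + P)
f(18, 5)*(m(1, -3) - v(4)) = (3*(-17 + 5*18)/(-3 + 18))*(-31/5 - 1*0) = (3*(-17 + 90)/15)*(-31/5 + 0) = (3*(1/15)*73)*(-31/5) = (73/5)*(-31/5) = -2263/25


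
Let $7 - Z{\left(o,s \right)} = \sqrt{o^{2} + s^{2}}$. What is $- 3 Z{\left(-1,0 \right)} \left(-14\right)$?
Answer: $252$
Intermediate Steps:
$Z{\left(o,s \right)} = 7 - \sqrt{o^{2} + s^{2}}$
$- 3 Z{\left(-1,0 \right)} \left(-14\right) = - 3 \left(7 - \sqrt{\left(-1\right)^{2} + 0^{2}}\right) \left(-14\right) = - 3 \left(7 - \sqrt{1 + 0}\right) \left(-14\right) = - 3 \left(7 - \sqrt{1}\right) \left(-14\right) = - 3 \left(7 - 1\right) \left(-14\right) = \left(-3\right) 6 \left(-14\right) = \left(-18\right) \left(-14\right) = 252$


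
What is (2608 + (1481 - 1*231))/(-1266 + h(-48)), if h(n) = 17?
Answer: -3858/1249 ≈ -3.0889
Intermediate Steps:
(2608 + (1481 - 1*231))/(-1266 + h(-48)) = (2608 + (1481 - 1*231))/(-1266 + 17) = (2608 + (1481 - 231))/(-1249) = (2608 + 1250)*(-1/1249) = 3858*(-1/1249) = -3858/1249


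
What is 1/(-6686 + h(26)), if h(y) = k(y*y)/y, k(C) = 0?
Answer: -1/6686 ≈ -0.00014957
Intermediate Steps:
h(y) = 0 (h(y) = 0/y = 0)
1/(-6686 + h(26)) = 1/(-6686 + 0) = 1/(-6686) = -1/6686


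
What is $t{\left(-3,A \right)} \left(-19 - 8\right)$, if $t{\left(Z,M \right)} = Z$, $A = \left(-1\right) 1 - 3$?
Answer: $81$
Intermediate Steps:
$A = -4$ ($A = -1 - 3 = -4$)
$t{\left(-3,A \right)} \left(-19 - 8\right) = - 3 \left(-19 - 8\right) = \left(-3\right) \left(-27\right) = 81$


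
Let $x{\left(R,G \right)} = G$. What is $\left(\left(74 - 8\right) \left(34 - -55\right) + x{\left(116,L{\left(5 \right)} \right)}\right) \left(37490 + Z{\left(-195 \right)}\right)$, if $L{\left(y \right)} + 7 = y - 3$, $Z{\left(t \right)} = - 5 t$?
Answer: $225751085$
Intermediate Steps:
$L{\left(y \right)} = -10 + y$ ($L{\left(y \right)} = -7 + \left(y - 3\right) = -7 + \left(-3 + y\right) = -10 + y$)
$\left(\left(74 - 8\right) \left(34 - -55\right) + x{\left(116,L{\left(5 \right)} \right)}\right) \left(37490 + Z{\left(-195 \right)}\right) = \left(\left(74 - 8\right) \left(34 - -55\right) + \left(-10 + 5\right)\right) \left(37490 - -975\right) = \left(66 \left(34 + 55\right) - 5\right) \left(37490 + 975\right) = \left(66 \cdot 89 - 5\right) 38465 = \left(5874 - 5\right) 38465 = 5869 \cdot 38465 = 225751085$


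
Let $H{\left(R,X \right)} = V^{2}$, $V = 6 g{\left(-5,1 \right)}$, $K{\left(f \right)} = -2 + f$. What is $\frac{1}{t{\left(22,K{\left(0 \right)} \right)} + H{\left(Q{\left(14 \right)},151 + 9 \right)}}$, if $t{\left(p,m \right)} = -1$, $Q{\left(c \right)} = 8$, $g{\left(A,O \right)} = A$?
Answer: $\frac{1}{899} \approx 0.0011123$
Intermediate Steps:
$V = -30$ ($V = 6 \left(-5\right) = -30$)
$H{\left(R,X \right)} = 900$ ($H{\left(R,X \right)} = \left(-30\right)^{2} = 900$)
$\frac{1}{t{\left(22,K{\left(0 \right)} \right)} + H{\left(Q{\left(14 \right)},151 + 9 \right)}} = \frac{1}{-1 + 900} = \frac{1}{899}$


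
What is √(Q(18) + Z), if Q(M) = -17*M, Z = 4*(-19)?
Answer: I*√382 ≈ 19.545*I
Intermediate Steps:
Z = -76
√(Q(18) + Z) = √(-17*18 - 76) = √(-306 - 76) = √(-382) = I*√382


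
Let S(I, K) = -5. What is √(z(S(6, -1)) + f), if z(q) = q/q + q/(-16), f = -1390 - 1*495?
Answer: I*√30139/4 ≈ 43.401*I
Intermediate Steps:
f = -1885 (f = -1390 - 495 = -1885)
z(q) = 1 - q/16 (z(q) = 1 + q*(-1/16) = 1 - q/16)
√(z(S(6, -1)) + f) = √((1 - 1/16*(-5)) - 1885) = √((1 + 5/16) - 1885) = √(21/16 - 1885) = √(-30139/16) = I*√30139/4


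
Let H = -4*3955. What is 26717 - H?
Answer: 42537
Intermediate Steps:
H = -15820
26717 - H = 26717 - 1*(-15820) = 26717 + 15820 = 42537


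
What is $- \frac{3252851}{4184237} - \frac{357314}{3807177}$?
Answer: $- \frac{13879265971045}{15930130868949} \approx -0.87126$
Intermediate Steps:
$- \frac{3252851}{4184237} - \frac{357314}{3807177} = - \frac{13879265971045}{15930130868949}$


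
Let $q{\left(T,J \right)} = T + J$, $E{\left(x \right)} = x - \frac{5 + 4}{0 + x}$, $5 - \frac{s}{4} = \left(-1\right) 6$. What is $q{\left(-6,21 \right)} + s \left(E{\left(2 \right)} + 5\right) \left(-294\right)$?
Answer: $-32325$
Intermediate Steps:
$s = 44$ ($s = 20 - 4 \left(\left(-1\right) 6\right) = 20 - -24 = 20 + 24 = 44$)
$E{\left(x \right)} = x - \frac{9}{x}$
$q{\left(T,J \right)} = J + T$
$q{\left(-6,21 \right)} + s \left(E{\left(2 \right)} + 5\right) \left(-294\right) = \left(21 - 6\right) + 44 \left(\left(2 - \frac{9}{2}\right) + 5\right) \left(-294\right) = 15 + 44 \left(\left(2 - \frac{9}{2}\right) + 5\right) \left(-294\right) = 15 + 44 \left(- \frac{5}{2} + 5\right) \left(-294\right) = 15 + 44 \cdot \frac{5}{2} \left(-294\right) = 15 + 110 \left(-294\right) = 15 - 32340 = -32325$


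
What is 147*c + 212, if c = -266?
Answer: -38890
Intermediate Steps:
147*c + 212 = 147*(-266) + 212 = -39102 + 212 = -38890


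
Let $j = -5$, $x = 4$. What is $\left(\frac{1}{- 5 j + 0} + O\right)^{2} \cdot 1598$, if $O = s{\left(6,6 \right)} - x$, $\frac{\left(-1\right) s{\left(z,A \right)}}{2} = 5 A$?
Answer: $\frac{4085767998}{625} \approx 6.5372 \cdot 10^{6}$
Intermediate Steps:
$s{\left(z,A \right)} = - 10 A$ ($s{\left(z,A \right)} = - 2 \cdot 5 A = - 10 A$)
$O = -64$ ($O = \left(-10\right) 6 - 4 = -60 - 4 = -64$)
$\left(\frac{1}{- 5 j + 0} + O\right)^{2} \cdot 1598 = \left(\frac{1}{\left(-5\right) \left(-5\right) + 0} - 64\right)^{2} \cdot 1598 = \left(\frac{1}{25 + 0} - 64\right)^{2} \cdot 1598 = \left(\frac{1}{25} - 64\right)^{2} \cdot 1598 = \left(- \frac{1599}{25}\right)^{2} \cdot 1598 = \frac{2556801}{625} \cdot 1598 = \frac{4085767998}{625}$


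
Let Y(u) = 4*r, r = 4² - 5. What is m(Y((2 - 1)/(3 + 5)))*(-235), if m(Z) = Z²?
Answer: -454960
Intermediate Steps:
r = 11 (r = 16 - 5 = 11)
Y(u) = 44 (Y(u) = 4*11 = 44)
m(Y((2 - 1)/(3 + 5)))*(-235) = 44²*(-235) = 1936*(-235) = -454960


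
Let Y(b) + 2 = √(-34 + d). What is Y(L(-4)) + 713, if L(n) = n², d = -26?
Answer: 711 + 2*I*√15 ≈ 711.0 + 7.746*I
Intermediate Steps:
Y(b) = -2 + 2*I*√15 (Y(b) = -2 + √(-34 - 26) = -2 + √(-60) = -2 + 2*I*√15)
Y(L(-4)) + 713 = (-2 + 2*I*√15) + 713 = 711 + 2*I*√15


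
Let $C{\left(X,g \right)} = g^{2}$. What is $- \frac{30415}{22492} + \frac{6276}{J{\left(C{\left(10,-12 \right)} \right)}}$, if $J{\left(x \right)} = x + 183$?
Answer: $\frac{43738029}{2451628} \approx 17.84$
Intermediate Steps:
$J{\left(x \right)} = 183 + x$
$- \frac{30415}{22492} + \frac{6276}{J{\left(C{\left(10,-12 \right)} \right)}} = - \frac{30415}{22492} + \frac{6276}{183 + \left(-12\right)^{2}} = \left(-30415\right) \frac{1}{22492} + \frac{6276}{183 + 144} = - \frac{30415}{22492} + \frac{6276}{327} = - \frac{30415}{22492} + 6276 \cdot \frac{1}{327} = - \frac{30415}{22492} + \frac{2092}{109} = \frac{43738029}{2451628}$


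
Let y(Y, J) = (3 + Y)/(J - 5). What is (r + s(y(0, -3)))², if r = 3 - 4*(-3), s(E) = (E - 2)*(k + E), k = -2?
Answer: 1745041/4096 ≈ 426.04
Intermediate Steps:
y(Y, J) = (3 + Y)/(-5 + J)
s(E) = (-2 + E)² (s(E) = (E - 2)*(-2 + E) = (-2 + E)*(-2 + E) = (-2 + E)²)
r = 15 (r = 3 + 12 = 15)
(r + s(y(0, -3)))² = (15 + (4 + ((3 + 0)/(-5 - 3))² - 4*(3 + 0)/(-5 - 3)))² = (15 + (4 + (3/(-8))² - 4*3/(-8)))² = (15 + (4 + (-⅛*3)² - (-1)*3/2))² = (15 + (4 + (-3/8)² - 4*(-3/8)))² = (15 + (4 + 9/64 + 3/2))² = (15 + 361/64)² = (1321/64)² = 1745041/4096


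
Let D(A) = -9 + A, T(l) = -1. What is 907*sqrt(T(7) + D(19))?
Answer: 2721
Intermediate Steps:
907*sqrt(T(7) + D(19)) = 907*sqrt(-1 + (-9 + 19)) = 907*sqrt(-1 + 10) = 907*sqrt(9) = 907*3 = 2721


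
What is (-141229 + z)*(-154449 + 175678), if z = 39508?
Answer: -2159435109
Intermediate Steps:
(-141229 + z)*(-154449 + 175678) = (-141229 + 39508)*(-154449 + 175678) = -101721*21229 = -2159435109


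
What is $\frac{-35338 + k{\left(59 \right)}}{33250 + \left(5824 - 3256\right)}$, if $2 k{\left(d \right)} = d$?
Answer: $- \frac{70617}{71636} \approx -0.98577$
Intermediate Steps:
$k{\left(d \right)} = \frac{d}{2}$
$\frac{-35338 + k{\left(59 \right)}}{33250 + \left(5824 - 3256\right)} = \frac{-35338 + \frac{1}{2} \cdot 59}{33250 + \left(5824 - 3256\right)} = \frac{-35338 + \frac{59}{2}}{33250 + \left(5824 - 3256\right)} = - \frac{70617}{2 \left(33250 + 2568\right)} = - \frac{70617}{2 \cdot 35818} = \left(- \frac{70617}{2}\right) \frac{1}{35818} = - \frac{70617}{71636}$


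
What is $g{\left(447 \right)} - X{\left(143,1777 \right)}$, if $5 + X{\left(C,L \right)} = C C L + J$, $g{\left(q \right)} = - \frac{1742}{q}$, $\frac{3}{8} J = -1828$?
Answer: $- \frac{16240849762}{447} \approx -3.6333 \cdot 10^{7}$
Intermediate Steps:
$J = - \frac{14624}{3}$ ($J = \frac{8}{3} \left(-1828\right) = - \frac{14624}{3} \approx -4874.7$)
$X{\left(C,L \right)} = - \frac{14639}{3} + L C^{2}$ ($X{\left(C,L \right)} = -5 + \left(C C L - \frac{14624}{3}\right) = -5 + \left(C^{2} L - \frac{14624}{3}\right) = -5 + \left(L C^{2} - \frac{14624}{3}\right) = -5 + \left(- \frac{14624}{3} + L C^{2}\right) = - \frac{14639}{3} + L C^{2}$)
$g{\left(447 \right)} - X{\left(143,1777 \right)} = - \frac{1742}{447} - \left(- \frac{14639}{3} + 1777 \cdot 143^{2}\right) = \left(-1742\right) \frac{1}{447} - \left(- \frac{14639}{3} + 1777 \cdot 20449\right) = - \frac{1742}{447} - \left(- \frac{14639}{3} + 36337873\right) = - \frac{1742}{447} - \frac{108998980}{3} = - \frac{16240849762}{447}$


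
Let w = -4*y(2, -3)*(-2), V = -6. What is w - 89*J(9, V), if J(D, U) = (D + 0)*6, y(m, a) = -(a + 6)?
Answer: -4830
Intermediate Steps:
y(m, a) = -6 - a (y(m, a) = -(6 + a) = -6 - a)
J(D, U) = 6*D (J(D, U) = D*6 = 6*D)
w = -24 (w = -4*(-6 - 1*(-3))*(-2) = -4*(-6 + 3)*(-2) = -4*(-3)*(-2) = 12*(-2) = -24)
w - 89*J(9, V) = -24 - 534*9 = -24 - 89*54 = -24 - 4806 = -4830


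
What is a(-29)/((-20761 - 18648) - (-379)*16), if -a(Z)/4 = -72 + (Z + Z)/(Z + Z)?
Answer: -284/33345 ≈ -0.0085170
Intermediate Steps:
a(Z) = 284 (a(Z) = -4*(-72 + (Z + Z)/(Z + Z)) = -4*(-72 + (2*Z)/((2*Z))) = -4*(-72 + (2*Z)*(1/(2*Z))) = -4*(-72 + 1) = -4*(-71) = 284)
a(-29)/((-20761 - 18648) - (-379)*16) = 284/((-20761 - 18648) - (-379)*16) = 284/(-39409 - 1*(-6064)) = 284/(-39409 + 6064) = 284/(-33345) = 284*(-1/33345) = -284/33345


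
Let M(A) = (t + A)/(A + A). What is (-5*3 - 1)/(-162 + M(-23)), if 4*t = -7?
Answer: 2944/29709 ≈ 0.099095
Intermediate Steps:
t = -7/4 (t = (1/4)*(-7) = -7/4 ≈ -1.7500)
M(A) = (-7/4 + A)/(2*A) (M(A) = (-7/4 + A)/(A + A) = (-7/4 + A)/((2*A)) = (-7/4 + A)*(1/(2*A)) = (-7/4 + A)/(2*A))
(-5*3 - 1)/(-162 + M(-23)) = (-5*3 - 1)/(-162 + (1/8)*(-7 + 4*(-23))/(-23)) = (-15 - 1)/(-162 + (1/8)*(-1/23)*(-7 - 92)) = -16/(-162 + (1/8)*(-1/23)*(-99)) = -16/(-162 + 99/184) = -16/(-29709/184) = -16*(-184/29709) = 2944/29709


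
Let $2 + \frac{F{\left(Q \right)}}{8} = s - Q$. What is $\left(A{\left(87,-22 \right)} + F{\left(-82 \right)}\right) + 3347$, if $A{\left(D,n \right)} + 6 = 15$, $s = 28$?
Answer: $4220$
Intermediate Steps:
$A{\left(D,n \right)} = 9$ ($A{\left(D,n \right)} = -6 + 15 = 9$)
$F{\left(Q \right)} = 208 - 8 Q$ ($F{\left(Q \right)} = -16 + 8 \left(28 - Q\right) = -16 - \left(-224 + 8 Q\right) = 208 - 8 Q$)
$\left(A{\left(87,-22 \right)} + F{\left(-82 \right)}\right) + 3347 = \left(9 + \left(208 - -656\right)\right) + 3347 = \left(9 + \left(208 + 656\right)\right) + 3347 = \left(9 + 864\right) + 3347 = 873 + 3347 = 4220$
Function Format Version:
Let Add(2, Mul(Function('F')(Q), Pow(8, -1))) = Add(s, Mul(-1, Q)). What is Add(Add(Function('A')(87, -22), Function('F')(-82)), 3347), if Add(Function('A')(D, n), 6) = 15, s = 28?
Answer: 4220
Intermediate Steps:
Function('A')(D, n) = 9 (Function('A')(D, n) = Add(-6, 15) = 9)
Function('F')(Q) = Add(208, Mul(-8, Q)) (Function('F')(Q) = Add(-16, Mul(8, Add(28, Mul(-1, Q)))) = Add(-16, Add(224, Mul(-8, Q))) = Add(208, Mul(-8, Q)))
Add(Add(Function('A')(87, -22), Function('F')(-82)), 3347) = Add(Add(9, Add(208, Mul(-8, -82))), 3347) = Add(Add(9, Add(208, 656)), 3347) = Add(Add(9, 864), 3347) = Add(873, 3347) = 4220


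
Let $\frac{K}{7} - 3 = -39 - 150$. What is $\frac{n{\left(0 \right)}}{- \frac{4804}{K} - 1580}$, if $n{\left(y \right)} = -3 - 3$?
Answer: $\frac{1953}{513089} \approx 0.0038064$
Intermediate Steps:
$K = -1302$ ($K = 21 + 7 \left(-39 - 150\right) = 21 + 7 \left(-189\right) = 21 - 1323 = -1302$)
$n{\left(y \right)} = -6$
$\frac{n{\left(0 \right)}}{- \frac{4804}{K} - 1580} = \frac{1}{- \frac{4804}{-1302} - 1580} \left(-6\right) = \frac{1}{\left(-4804\right) \left(- \frac{1}{1302}\right) - 1580} \left(-6\right) = \frac{1}{\frac{2402}{651} - 1580} \left(-6\right) = \frac{1}{- \frac{1026178}{651}} \left(-6\right) = \left(- \frac{651}{1026178}\right) \left(-6\right) = \frac{1953}{513089}$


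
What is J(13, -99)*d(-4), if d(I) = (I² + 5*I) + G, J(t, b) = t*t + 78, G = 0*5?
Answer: -988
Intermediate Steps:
G = 0
J(t, b) = 78 + t² (J(t, b) = t² + 78 = 78 + t²)
d(I) = I² + 5*I (d(I) = (I² + 5*I) + 0 = I² + 5*I)
J(13, -99)*d(-4) = (78 + 13²)*(-4*(5 - 4)) = (78 + 169)*(-4*1) = 247*(-4) = -988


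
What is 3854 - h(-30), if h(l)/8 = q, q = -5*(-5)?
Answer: 3654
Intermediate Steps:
q = 25
h(l) = 200 (h(l) = 8*25 = 200)
3854 - h(-30) = 3854 - 1*200 = 3854 - 200 = 3654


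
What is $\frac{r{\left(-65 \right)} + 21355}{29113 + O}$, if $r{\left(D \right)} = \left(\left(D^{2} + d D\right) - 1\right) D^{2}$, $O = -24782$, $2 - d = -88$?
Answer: $- \frac{6848495}{4331} \approx -1581.3$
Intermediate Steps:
$d = 90$ ($d = 2 - -88 = 2 + 88 = 90$)
$r{\left(D \right)} = D^{2} \left(-1 + D^{2} + 90 D\right)$ ($r{\left(D \right)} = \left(\left(D^{2} + 90 D\right) - 1\right) D^{2} = \left(-1 + D^{2} + 90 D\right) D^{2} = D^{2} \left(-1 + D^{2} + 90 D\right)$)
$\frac{r{\left(-65 \right)} + 21355}{29113 + O} = \frac{\left(-65\right)^{2} \left(-1 + \left(-65\right)^{2} + 90 \left(-65\right)\right) + 21355}{29113 - 24782} = \frac{4225 \left(-1 + 4225 - 5850\right) + 21355}{4331} = \left(4225 \left(-1626\right) + 21355\right) \frac{1}{4331} = \left(-6869850 + 21355\right) \frac{1}{4331} = \left(-6848495\right) \frac{1}{4331} = - \frac{6848495}{4331}$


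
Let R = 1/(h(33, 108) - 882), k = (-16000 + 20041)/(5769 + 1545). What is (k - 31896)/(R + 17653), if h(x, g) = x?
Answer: -66019174749/36539271448 ≈ -1.8068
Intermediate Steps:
k = 1347/2438 (k = 4041/7314 = 4041*(1/7314) = 1347/2438 ≈ 0.55250)
R = -1/849 (R = 1/(33 - 882) = 1/(-849) = -1/849 ≈ -0.0011779)
(k - 31896)/(R + 17653) = (1347/2438 - 31896)/(-1/849 + 17653) = -77761101/(2438*14987396/849) = -77761101/2438*849/14987396 = -66019174749/36539271448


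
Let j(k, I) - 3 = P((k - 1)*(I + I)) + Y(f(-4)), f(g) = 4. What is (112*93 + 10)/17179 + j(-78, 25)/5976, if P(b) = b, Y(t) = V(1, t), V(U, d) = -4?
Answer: -618717/11406856 ≈ -0.054241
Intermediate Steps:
Y(t) = -4
j(k, I) = -1 + 2*I*(-1 + k) (j(k, I) = 3 + ((k - 1)*(I + I) - 4) = 3 + ((-1 + k)*(2*I) - 4) = 3 + (2*I*(-1 + k) - 4) = 3 + (-4 + 2*I*(-1 + k)) = -1 + 2*I*(-1 + k))
(112*93 + 10)/17179 + j(-78, 25)/5976 = (112*93 + 10)/17179 + (-1 + 2*25*(-1 - 78))/5976 = (10416 + 10)*(1/17179) + (-1 + 2*25*(-79))*(1/5976) = 10426*(1/17179) + (-1 - 3950)*(1/5976) = 10426/17179 - 3951*1/5976 = 10426/17179 - 439/664 = -618717/11406856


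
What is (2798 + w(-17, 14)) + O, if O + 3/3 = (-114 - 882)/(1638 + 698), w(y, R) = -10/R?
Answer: 11429473/4088 ≈ 2795.9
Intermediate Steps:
O = -833/584 (O = -1 + (-114 - 882)/(1638 + 698) = -1 - 996/2336 = -1 - 996*1/2336 = -1 - 249/584 = -833/584 ≈ -1.4264)
(2798 + w(-17, 14)) + O = (2798 - 10/14) - 833/584 = (2798 - 10*1/14) - 833/584 = (2798 - 5/7) - 833/584 = 19581/7 - 833/584 = 11429473/4088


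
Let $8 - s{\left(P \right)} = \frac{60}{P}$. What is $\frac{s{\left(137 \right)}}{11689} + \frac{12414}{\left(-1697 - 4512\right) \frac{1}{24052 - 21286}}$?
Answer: $- \frac{54987223581208}{9943049137} \approx -5530.2$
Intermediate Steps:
$s{\left(P \right)} = 8 - \frac{60}{P}$
$\frac{s{\left(137 \right)}}{11689} + \frac{12414}{\left(-1697 - 4512\right) \frac{1}{24052 - 21286}} = \frac{8 - \frac{60}{137}}{11689} + \frac{12414}{\left(-1697 - 4512\right) \frac{1}{24052 - 21286}} = \left(8 - \frac{60}{137}\right) \frac{1}{11689} + \frac{12414}{\left(-6209\right) \frac{1}{2766}} = \frac{1036}{137} \cdot \frac{1}{11689} + \frac{12414}{- \frac{6209}{2766}} = \frac{1036}{1601393} + 12414 \left(- \frac{2766}{6209}\right) = \frac{1036}{1601393} - \frac{34337124}{6209} = - \frac{54987223581208}{9943049137}$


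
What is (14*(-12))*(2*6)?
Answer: -2016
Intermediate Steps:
(14*(-12))*(2*6) = -168*12 = -2016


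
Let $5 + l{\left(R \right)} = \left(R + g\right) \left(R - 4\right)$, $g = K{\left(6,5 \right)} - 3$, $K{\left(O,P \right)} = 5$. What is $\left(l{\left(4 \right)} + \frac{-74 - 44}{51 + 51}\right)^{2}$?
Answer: $\frac{98596}{2601} \approx 37.907$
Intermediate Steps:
$g = 2$ ($g = 5 - 3 = 2$)
$l{\left(R \right)} = -5 + \left(-4 + R\right) \left(2 + R\right)$ ($l{\left(R \right)} = -5 + \left(R + 2\right) \left(R - 4\right) = -5 + \left(2 + R\right) \left(-4 + R\right) = -5 + \left(-4 + R\right) \left(2 + R\right)$)
$\left(l{\left(4 \right)} + \frac{-74 - 44}{51 + 51}\right)^{2} = \left(\left(-13 + 4^{2} - 8\right) + \frac{-74 - 44}{51 + 51}\right)^{2} = \left(\left(-13 + 16 - 8\right) - \frac{118}{102}\right)^{2} = \left(-5 - \frac{59}{51}\right)^{2} = \left(- \frac{314}{51}\right)^{2} = \frac{98596}{2601}$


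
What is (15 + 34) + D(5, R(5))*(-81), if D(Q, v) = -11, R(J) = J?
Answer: 940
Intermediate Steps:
(15 + 34) + D(5, R(5))*(-81) = (15 + 34) - 11*(-81) = 49 + 891 = 940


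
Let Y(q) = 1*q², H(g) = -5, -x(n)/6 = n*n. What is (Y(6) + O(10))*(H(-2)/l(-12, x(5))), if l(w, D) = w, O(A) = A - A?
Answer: 15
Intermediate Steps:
x(n) = -6*n² (x(n) = -6*n*n = -6*n²)
O(A) = 0
Y(q) = q²
(Y(6) + O(10))*(H(-2)/l(-12, x(5))) = (6² + 0)*(-5/(-12)) = (36 + 0)*(-5*(-1/12)) = 36*(5/12) = 15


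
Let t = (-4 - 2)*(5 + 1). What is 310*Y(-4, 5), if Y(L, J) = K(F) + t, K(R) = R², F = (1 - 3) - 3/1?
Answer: -3410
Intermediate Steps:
F = -5 (F = -2 - 3*1 = -2 - 3 = -5)
t = -36 (t = -6*6 = -36)
Y(L, J) = -11 (Y(L, J) = (-5)² - 36 = 25 - 36 = -11)
310*Y(-4, 5) = 310*(-11) = -3410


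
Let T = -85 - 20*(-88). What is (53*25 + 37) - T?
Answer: -313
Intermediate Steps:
T = 1675 (T = -85 + 1760 = 1675)
(53*25 + 37) - T = (53*25 + 37) - 1*1675 = (1325 + 37) - 1675 = 1362 - 1675 = -313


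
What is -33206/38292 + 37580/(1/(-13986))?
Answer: -10063020443083/19146 ≈ -5.2559e+8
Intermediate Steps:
-33206/38292 + 37580/(1/(-13986)) = -33206*1/38292 + 37580/(-1/13986) = -16603/19146 + 37580*(-13986) = -16603/19146 - 525593880 = -10063020443083/19146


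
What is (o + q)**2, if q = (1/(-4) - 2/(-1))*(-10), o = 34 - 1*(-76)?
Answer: 34225/4 ≈ 8556.3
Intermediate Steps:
o = 110 (o = 34 + 76 = 110)
q = -35/2 (q = (1*(-1/4) - 2*(-1))*(-10) = (-1/4 + 2)*(-10) = (7/4)*(-10) = -35/2 ≈ -17.500)
(o + q)**2 = (110 - 35/2)**2 = (185/2)**2 = 34225/4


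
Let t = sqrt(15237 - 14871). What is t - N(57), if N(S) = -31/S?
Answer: 31/57 + sqrt(366) ≈ 19.675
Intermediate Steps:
t = sqrt(366) ≈ 19.131
t - N(57) = sqrt(366) - (-31)/57 = sqrt(366) - 1*(-31/57) = sqrt(366) + 31/57 = 31/57 + sqrt(366)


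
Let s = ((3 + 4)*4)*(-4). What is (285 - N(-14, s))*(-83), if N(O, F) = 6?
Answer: -23157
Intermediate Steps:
s = -112 (s = (7*4)*(-4) = 28*(-4) = -112)
(285 - N(-14, s))*(-83) = (285 - 1*6)*(-83) = (285 - 6)*(-83) = 279*(-83) = -23157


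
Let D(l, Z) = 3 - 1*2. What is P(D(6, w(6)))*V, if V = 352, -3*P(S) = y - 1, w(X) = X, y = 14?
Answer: -4576/3 ≈ -1525.3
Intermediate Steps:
D(l, Z) = 1 (D(l, Z) = 3 - 2 = 1)
P(S) = -13/3 (P(S) = -(14 - 1)/3 = -⅓*13 = -13/3)
P(D(6, w(6)))*V = -13/3*352 = -4576/3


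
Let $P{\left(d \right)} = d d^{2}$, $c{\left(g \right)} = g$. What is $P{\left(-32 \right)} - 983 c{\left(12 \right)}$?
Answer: $-44564$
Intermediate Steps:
$P{\left(d \right)} = d^{3}$
$P{\left(-32 \right)} - 983 c{\left(12 \right)} = \left(-32\right)^{3} - 11796 = -32768 - 11796 = -44564$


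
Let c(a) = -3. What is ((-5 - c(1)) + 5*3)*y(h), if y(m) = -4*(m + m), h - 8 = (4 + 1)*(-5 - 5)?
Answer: 4368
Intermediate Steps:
h = -42 (h = 8 + (4 + 1)*(-5 - 5) = 8 + 5*(-10) = 8 - 50 = -42)
y(m) = -8*m
((-5 - c(1)) + 5*3)*y(h) = ((-5 - 1*(-3)) + 5*3)*(-8*(-42)) = ((-5 + 3) + 15)*336 = (-2 + 15)*336 = 13*336 = 4368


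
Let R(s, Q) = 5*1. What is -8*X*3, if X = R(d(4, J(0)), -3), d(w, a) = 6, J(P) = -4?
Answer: -120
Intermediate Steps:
R(s, Q) = 5
X = 5
-8*X*3 = -8*5*3 = -40*3 = -120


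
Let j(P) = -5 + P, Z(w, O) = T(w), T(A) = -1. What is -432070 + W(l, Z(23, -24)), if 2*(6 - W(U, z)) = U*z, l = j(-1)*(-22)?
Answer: -431998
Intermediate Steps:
Z(w, O) = -1
l = 132 (l = (-5 - 1)*(-22) = -6*(-22) = 132)
W(U, z) = 6 - U*z/2
-432070 + W(l, Z(23, -24)) = -432070 + (6 - ½*132*(-1)) = -432070 + (6 + 66) = -432070 + 72 = -431998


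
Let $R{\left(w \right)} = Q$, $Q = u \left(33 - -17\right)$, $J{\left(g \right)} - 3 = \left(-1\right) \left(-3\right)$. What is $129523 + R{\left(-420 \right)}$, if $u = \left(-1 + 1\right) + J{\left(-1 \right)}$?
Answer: $129823$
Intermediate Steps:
$J{\left(g \right)} = 6$ ($J{\left(g \right)} = 3 - -3 = 3 + 3 = 6$)
$u = 6$ ($u = \left(-1 + 1\right) + 6 = 0 + 6 = 6$)
$Q = 300$ ($Q = 6 \left(33 - -17\right) = 6 \left(33 + 17\right) = 6 \cdot 50 = 300$)
$R{\left(w \right)} = 300$
$129523 + R{\left(-420 \right)} = 129523 + 300 = 129823$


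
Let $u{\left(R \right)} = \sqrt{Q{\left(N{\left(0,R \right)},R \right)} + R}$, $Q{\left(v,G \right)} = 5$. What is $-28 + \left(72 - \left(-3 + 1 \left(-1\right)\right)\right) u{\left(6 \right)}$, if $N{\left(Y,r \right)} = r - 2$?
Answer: $-28 + 76 \sqrt{11} \approx 224.06$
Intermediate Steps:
$N{\left(Y,r \right)} = -2 + r$ ($N{\left(Y,r \right)} = r - 2 = -2 + r$)
$u{\left(R \right)} = \sqrt{5 + R}$
$-28 + \left(72 - \left(-3 + 1 \left(-1\right)\right)\right) u{\left(6 \right)} = -28 + \left(72 - \left(-3 + 1 \left(-1\right)\right)\right) \sqrt{5 + 6} = -28 + \left(72 - \left(-3 - 1\right)\right) \sqrt{11} = -28 + \left(72 - -4\right) \sqrt{11} = -28 + \left(72 + 4\right) \sqrt{11} = -28 + 76 \sqrt{11}$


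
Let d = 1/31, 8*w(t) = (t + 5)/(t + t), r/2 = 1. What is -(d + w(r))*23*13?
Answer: -74451/992 ≈ -75.051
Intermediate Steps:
r = 2 (r = 2*1 = 2)
w(t) = (5 + t)/(16*t) (w(t) = ((t + 5)/(t + t))/8 = ((5 + t)/((2*t)))/8 = ((5 + t)*(1/(2*t)))/8 = ((5 + t)/(2*t))/8 = (5 + t)/(16*t))
d = 1/31 ≈ 0.032258
-(d + w(r))*23*13 = -(1/31 + (1/16)*(5 + 2)/2)*23*13 = -(1/31 + (1/16)*(½)*7)*23*13 = -(1/31 + 7/32)*23*13 = -249*23/992*13 = -1*5727/992*13 = -5727/992*13 = -74451/992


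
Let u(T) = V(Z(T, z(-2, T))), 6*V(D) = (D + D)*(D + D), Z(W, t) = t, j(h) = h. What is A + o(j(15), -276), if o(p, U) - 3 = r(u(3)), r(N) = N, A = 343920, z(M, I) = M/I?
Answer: 9285929/27 ≈ 3.4392e+5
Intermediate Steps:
V(D) = 2*D²/3 (V(D) = ((D + D)*(D + D))/6 = ((2*D)*(2*D))/6 = (4*D²)/6 = 2*D²/3)
u(T) = 8/(3*T²) (u(T) = 2*(-2/T)²/3 = 2*(4/T²)/3 = 8/(3*T²))
o(p, U) = 89/27 (o(p, U) = 3 + (8/3)/3² = 3 + (8/3)*(⅑) = 3 + 8/27 = 89/27)
A + o(j(15), -276) = 343920 + 89/27 = 9285929/27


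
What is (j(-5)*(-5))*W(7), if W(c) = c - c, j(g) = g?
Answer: 0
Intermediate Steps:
W(c) = 0
(j(-5)*(-5))*W(7) = -5*(-5)*0 = 25*0 = 0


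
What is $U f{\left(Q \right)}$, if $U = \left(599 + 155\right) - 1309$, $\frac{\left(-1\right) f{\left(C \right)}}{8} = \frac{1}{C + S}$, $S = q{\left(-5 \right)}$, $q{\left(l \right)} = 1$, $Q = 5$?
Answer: $740$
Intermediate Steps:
$S = 1$
$f{\left(C \right)} = - \frac{8}{1 + C}$ ($f{\left(C \right)} = - \frac{8}{C + 1} = - \frac{8}{1 + C}$)
$U = -555$ ($U = 754 - 1309 = -555$)
$U f{\left(Q \right)} = - 555 \left(- \frac{8}{1 + 5}\right) = - 555 \left(- \frac{8}{6}\right) = - 555 \left(\left(-8\right) \frac{1}{6}\right) = \left(-555\right) \left(- \frac{4}{3}\right) = 740$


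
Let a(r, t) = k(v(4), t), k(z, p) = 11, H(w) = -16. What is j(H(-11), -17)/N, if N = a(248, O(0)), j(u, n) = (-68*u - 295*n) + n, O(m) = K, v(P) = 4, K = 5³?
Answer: 6086/11 ≈ 553.27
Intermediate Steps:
K = 125
O(m) = 125
j(u, n) = -294*n - 68*u (j(u, n) = (-295*n - 68*u) + n = -294*n - 68*u)
a(r, t) = 11
N = 11
j(H(-11), -17)/N = (-294*(-17) - 68*(-16))/11 = (4998 + 1088)*(1/11) = 6086*(1/11) = 6086/11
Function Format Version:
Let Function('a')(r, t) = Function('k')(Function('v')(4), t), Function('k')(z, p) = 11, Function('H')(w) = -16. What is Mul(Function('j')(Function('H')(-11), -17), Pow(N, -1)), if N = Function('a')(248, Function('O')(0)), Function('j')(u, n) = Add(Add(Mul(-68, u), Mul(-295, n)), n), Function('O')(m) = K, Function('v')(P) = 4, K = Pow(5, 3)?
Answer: Rational(6086, 11) ≈ 553.27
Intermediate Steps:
K = 125
Function('O')(m) = 125
Function('j')(u, n) = Add(Mul(-294, n), Mul(-68, u)) (Function('j')(u, n) = Add(Add(Mul(-295, n), Mul(-68, u)), n) = Add(Mul(-294, n), Mul(-68, u)))
Function('a')(r, t) = 11
N = 11
Mul(Function('j')(Function('H')(-11), -17), Pow(N, -1)) = Mul(Add(Mul(-294, -17), Mul(-68, -16)), Pow(11, -1)) = Mul(Add(4998, 1088), Rational(1, 11)) = Mul(6086, Rational(1, 11)) = Rational(6086, 11)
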